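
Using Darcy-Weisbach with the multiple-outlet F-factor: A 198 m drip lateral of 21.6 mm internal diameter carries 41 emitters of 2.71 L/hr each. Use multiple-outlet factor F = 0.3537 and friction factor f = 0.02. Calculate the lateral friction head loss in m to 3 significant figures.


Approach: apply Darcy-Weisbach with the multiple-outlet F-factor, Q = n*q/(3600*1000) m^3/s; v = Q/A; hf = F*f*(L/D)*(v^2/(2g)).
Q = 41*2.71/(3600*1000) = 3.0864e-05 m^3/s
A = pi*(21.6e-3/2)^2 = 3.6644e-04 m^2, so v = Q/A = 0.084227 m/s
hf = 0.3537*0.02*(198/0.0216)*(0.084227^2/(2*9.81)) = 0.0234 m
Therefore the lateral friction head loss = 0.0234 m.


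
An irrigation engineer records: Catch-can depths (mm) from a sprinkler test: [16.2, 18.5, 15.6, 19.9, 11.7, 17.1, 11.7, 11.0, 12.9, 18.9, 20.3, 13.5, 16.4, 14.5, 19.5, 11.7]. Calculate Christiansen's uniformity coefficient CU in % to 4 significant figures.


Approach: apply Christiansen's uniformity coefficient, CU = (1 - mean_abs_deviation/mean)*100.
mean = 15.5875 mm
mean |d_i - mean| = 2.76406 mm
CU = (1 - 2.76406/15.5875)*100 = 82.27 %
Therefore Christiansen's uniformity coefficient CU = 82.27 %.


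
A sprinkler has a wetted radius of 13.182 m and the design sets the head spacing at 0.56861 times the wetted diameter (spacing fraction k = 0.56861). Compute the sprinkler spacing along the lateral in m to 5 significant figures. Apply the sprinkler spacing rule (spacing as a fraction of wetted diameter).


Approach: apply the sprinkler spacing rule (spacing as a fraction of wetted diameter), S = k*(2*R).
S = 0.56861 * (2 * 13.182) = 14.991 m
Therefore the sprinkler spacing along the lateral = 14.991 m.


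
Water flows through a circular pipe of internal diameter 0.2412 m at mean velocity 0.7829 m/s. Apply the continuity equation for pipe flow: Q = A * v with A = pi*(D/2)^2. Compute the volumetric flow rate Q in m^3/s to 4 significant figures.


A = pi*(0.2412/2)^2 = 0.0456925 m^2
Q = 0.0456925 * 0.7829 = 0.03577 m^3/s
Therefore the volumetric flow rate Q = 0.03577 m^3/s.


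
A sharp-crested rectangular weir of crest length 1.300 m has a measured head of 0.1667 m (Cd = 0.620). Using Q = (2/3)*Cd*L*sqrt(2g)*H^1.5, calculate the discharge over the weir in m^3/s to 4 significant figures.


Q = (2/3)*0.620*1.300*sqrt(2*9.81)*0.1667^1.5 = 0.1620 m^3/s
Therefore the discharge over the weir = 0.1620 m^3/s.


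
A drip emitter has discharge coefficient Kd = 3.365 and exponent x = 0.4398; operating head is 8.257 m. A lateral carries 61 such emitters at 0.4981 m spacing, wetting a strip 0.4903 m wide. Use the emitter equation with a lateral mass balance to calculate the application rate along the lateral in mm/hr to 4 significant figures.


Approach: apply the emitter equation with a lateral mass balance, q = Kd*h^x; Q = n*q; rate = Q/(n*spacing*width).
Step 1 — single emitter flow (q = Kd*h^x):
  q = 3.365 * 8.257^0.4398 = 8.51537 L/hr
Step 2 — total lateral flow: Q = 61 * 8.51537 = 519.438 L/hr
Step 3 — wetted area: A = 61 * 0.4981 * 0.4903 = 14.8973 m^2
Step 4 — application rate: Q/A = 519.438/14.8973 = 34.87 mm/hr
Therefore the application rate along the lateral = 34.87 mm/hr.


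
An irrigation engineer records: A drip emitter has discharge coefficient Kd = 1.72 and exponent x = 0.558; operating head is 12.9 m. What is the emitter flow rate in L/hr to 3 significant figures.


Approach: apply the emitter characteristic equation, q = Kd * h^x.
q = 1.72 * 12.9^0.558 = 7.17 L/hr
Therefore the emitter flow rate = 7.17 L/hr.


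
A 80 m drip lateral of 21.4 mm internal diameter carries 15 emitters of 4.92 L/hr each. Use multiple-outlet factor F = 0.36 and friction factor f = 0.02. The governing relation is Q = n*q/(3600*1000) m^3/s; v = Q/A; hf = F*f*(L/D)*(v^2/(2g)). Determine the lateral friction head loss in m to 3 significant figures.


Q = 15*4.92/(3600*1000) = 2.0500e-05 m^3/s
A = pi*(21.4e-3/2)^2 = 3.5968e-04 m^2, so v = Q/A = 0.056995 m/s
hf = 0.36*0.02*(80/0.0214)*(0.056995^2/(2*9.81)) = 0.00446 m
Therefore the lateral friction head loss = 0.00446 m.


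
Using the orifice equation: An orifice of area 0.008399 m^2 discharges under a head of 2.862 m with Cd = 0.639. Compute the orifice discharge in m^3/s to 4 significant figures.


Approach: apply the orifice equation, Q = Cd*A*sqrt(2*g*h).
Q = 0.639 * 0.008399 * sqrt(2*9.81*2.862) = 0.04022 m^3/s
Therefore the orifice discharge = 0.04022 m^3/s.


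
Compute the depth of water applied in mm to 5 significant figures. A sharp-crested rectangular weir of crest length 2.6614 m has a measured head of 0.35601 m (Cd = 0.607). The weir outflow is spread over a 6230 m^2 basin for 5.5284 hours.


Approach: apply the rectangular weir equation with a volume-to-depth conversion, Q = (2/3)*Cd*L*sqrt(2g)*H^1.5; d = Q*t/A * 1000.
Step 1 — weir discharge:
  Q = (2/3)*0.607*2.6614*sqrt(2*9.81)*0.35601^1.5 = 1.013329 m^3/s
Step 2 — volume: V = 1.013329 * 5.5284*3600 = 20167.51 m^3
Step 3 — depth: d = V/A * 1000 = 20167.51/6230 * 1000 = 3237.2 mm
Therefore the depth of water applied = 3237.2 mm.


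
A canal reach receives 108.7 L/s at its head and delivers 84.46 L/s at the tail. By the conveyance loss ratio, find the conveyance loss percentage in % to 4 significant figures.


Approach: apply the conveyance loss ratio, loss% = ((Q_head - Q_tail)/Q_head)*100.
loss = ((108.7 - 84.46)/108.7)*100 = 22.30 %
Therefore the conveyance loss percentage = 22.30 %.


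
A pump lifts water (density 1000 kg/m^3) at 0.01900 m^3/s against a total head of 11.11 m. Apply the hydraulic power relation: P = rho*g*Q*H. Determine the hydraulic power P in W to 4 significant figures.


P = 1000 * 9.81 * 0.01900 * 11.11 = 2071 W
Therefore the hydraulic power P = 2071 W.


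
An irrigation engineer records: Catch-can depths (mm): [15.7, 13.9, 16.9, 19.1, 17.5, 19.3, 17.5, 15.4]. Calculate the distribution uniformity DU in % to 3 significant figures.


Approach: apply the low-quarter distribution uniformity, DU = (mean of lowest quarter of readings / overall mean)*100.
sorted lowest 2 of 8: [13.9, 15.4] -> mean = 14.650 mm
overall mean = 16.913 mm
DU = (14.650/16.913)*100 = 86.6 %
Therefore the distribution uniformity DU = 86.6 %.


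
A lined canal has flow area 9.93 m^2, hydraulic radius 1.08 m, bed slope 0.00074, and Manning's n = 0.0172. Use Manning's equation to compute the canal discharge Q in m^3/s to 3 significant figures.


Approach: apply Manning's equation, Q = (1/n)*A*R^(2/3)*S^(1/2).
Q = (1/0.0172) * 9.93 * 1.08^(2/3) * 0.00074^(1/2) = 16.5 m^3/s
Therefore the canal discharge Q = 16.5 m^3/s.


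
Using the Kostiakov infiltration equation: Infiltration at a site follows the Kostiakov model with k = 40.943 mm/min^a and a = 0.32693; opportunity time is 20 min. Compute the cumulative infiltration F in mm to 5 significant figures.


Approach: apply the Kostiakov infiltration equation, F = k*t^a.
F = 40.943 * 20^0.32693 = 109.02 mm
Therefore the cumulative infiltration F = 109.02 mm.


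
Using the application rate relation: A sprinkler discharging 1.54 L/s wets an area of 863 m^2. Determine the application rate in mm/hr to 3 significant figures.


Approach: apply the application rate relation, rate = (Q/A)*3600.
rate = (1.54 / 863) * 3600 = 6.42 mm/hr
Therefore the application rate = 6.42 mm/hr.


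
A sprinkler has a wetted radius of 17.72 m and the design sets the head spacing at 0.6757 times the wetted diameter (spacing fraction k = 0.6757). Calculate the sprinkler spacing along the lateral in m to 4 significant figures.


Approach: apply the sprinkler spacing rule (spacing as a fraction of wetted diameter), S = k*(2*R).
S = 0.6757 * (2 * 17.72) = 23.95 m
Therefore the sprinkler spacing along the lateral = 23.95 m.


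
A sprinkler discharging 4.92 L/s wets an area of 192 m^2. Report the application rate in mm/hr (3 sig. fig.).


Approach: apply the application rate relation, rate = (Q/A)*3600.
rate = (4.92 / 192) * 3600 = 92.2 mm/hr
Therefore the application rate = 92.2 mm/hr.


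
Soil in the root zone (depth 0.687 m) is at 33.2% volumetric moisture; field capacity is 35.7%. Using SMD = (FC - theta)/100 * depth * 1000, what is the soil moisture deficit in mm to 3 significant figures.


SMD = (35.7 - 33.2)/100 * 0.687 * 1000 = 17.2 mm
Therefore the soil moisture deficit = 17.2 mm.


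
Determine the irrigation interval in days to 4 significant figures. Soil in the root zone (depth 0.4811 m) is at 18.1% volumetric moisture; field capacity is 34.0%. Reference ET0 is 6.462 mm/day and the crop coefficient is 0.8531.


Approach: apply soil-water budget scheduling, SMD = (FC-theta)/100*depth*1000; ETc = ET0*Kc; interval = SMD/ETc.
Step 1 — soil moisture deficit:
  SMD = (34.0 - 18.1)/100 * 0.4811 * 1000 = 76.4949 mm
Step 2 — daily crop ET (ETc = ET0*Kc):
  ETc = 6.462 * 0.8531 = 5.51273 mm/day
Step 3 — irrigation interval (SMD/ETc):
  interval = 76.4949 / 5.51273 = 13.88 days
Therefore the irrigation interval = 13.88 days.


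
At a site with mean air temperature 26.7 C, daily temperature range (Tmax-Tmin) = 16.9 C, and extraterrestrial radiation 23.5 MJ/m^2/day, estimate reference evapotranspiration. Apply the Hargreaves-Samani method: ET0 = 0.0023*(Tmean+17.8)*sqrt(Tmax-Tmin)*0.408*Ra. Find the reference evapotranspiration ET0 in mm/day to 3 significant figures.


ET0 = 0.0023*(26.7+17.8)*sqrt(16.9)*0.408*23.5 = 4.03 mm/day
Therefore the reference evapotranspiration ET0 = 4.03 mm/day.


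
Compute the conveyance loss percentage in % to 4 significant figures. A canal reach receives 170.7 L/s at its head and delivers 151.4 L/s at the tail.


Approach: apply the conveyance loss ratio, loss% = ((Q_head - Q_tail)/Q_head)*100.
loss = ((170.7 - 151.4)/170.7)*100 = 11.31 %
Therefore the conveyance loss percentage = 11.31 %.


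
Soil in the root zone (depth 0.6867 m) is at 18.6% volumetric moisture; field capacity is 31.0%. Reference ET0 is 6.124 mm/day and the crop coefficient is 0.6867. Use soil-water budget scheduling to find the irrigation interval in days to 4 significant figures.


Approach: apply soil-water budget scheduling, SMD = (FC-theta)/100*depth*1000; ETc = ET0*Kc; interval = SMD/ETc.
Step 1 — soil moisture deficit:
  SMD = (31.0 - 18.6)/100 * 0.6867 * 1000 = 85.1508 mm
Step 2 — daily crop ET (ETc = ET0*Kc):
  ETc = 6.124 * 0.6867 = 4.20535 mm/day
Step 3 — irrigation interval (SMD/ETc):
  interval = 85.1508 / 4.20535 = 20.25 days
Therefore the irrigation interval = 20.25 days.


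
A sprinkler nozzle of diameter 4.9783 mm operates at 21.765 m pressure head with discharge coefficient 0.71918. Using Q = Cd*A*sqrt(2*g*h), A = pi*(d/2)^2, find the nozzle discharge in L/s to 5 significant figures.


A = pi*(4.9783e-3/2)^2 = 1.946489e-05 m^2
Q = 0.71918 * 1.946489e-05 * sqrt(2*9.81*21.765) * 1000 = 0.28928 L/s
Therefore the nozzle discharge = 0.28928 L/s.


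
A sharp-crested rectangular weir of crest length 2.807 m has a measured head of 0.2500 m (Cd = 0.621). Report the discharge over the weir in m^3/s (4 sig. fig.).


Approach: apply the rectangular weir equation, Q = (2/3)*Cd*L*sqrt(2g)*H^1.5.
Q = (2/3)*0.621*2.807*sqrt(2*9.81)*0.2500^1.5 = 0.6434 m^3/s
Therefore the discharge over the weir = 0.6434 m^3/s.


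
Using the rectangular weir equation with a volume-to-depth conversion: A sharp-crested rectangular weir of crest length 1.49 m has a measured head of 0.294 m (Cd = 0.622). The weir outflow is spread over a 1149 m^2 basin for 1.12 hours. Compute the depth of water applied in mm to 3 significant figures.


Approach: apply the rectangular weir equation with a volume-to-depth conversion, Q = (2/3)*Cd*L*sqrt(2g)*H^1.5; d = Q*t/A * 1000.
Step 1 — weir discharge:
  Q = (2/3)*0.622*1.49*sqrt(2*9.81)*0.294^1.5 = 0.43627 m^3/s
Step 2 — volume: V = 0.43627 * 1.12*3600 = 1759.0 m^3
Step 3 — depth: d = V/A * 1000 = 1759.0/1149 * 1000 = 1530 mm
Therefore the depth of water applied = 1530 mm.


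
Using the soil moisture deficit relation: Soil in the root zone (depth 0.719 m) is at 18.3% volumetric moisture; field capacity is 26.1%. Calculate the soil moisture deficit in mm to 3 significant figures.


Approach: apply the soil moisture deficit relation, SMD = (FC - theta)/100 * depth * 1000.
SMD = (26.1 - 18.3)/100 * 0.719 * 1000 = 56.1 mm
Therefore the soil moisture deficit = 56.1 mm.


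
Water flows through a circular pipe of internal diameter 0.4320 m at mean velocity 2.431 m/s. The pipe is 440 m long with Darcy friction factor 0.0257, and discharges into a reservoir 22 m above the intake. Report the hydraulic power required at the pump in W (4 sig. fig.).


Approach: apply continuity + Darcy-Weisbach + hydraulic power, Q = A*v; hf = f*(L/D)*(v^2/(2g)); H = static + hf; P = rho*g*Q*H.
Step 1 — flow rate (continuity, Q = A*v):
  A = pi*(0.4320/2)^2 = 0.146574 m^2
  Q = 0.146574 * 2.431 = 0.356322 m^3/s
Step 2 — friction head loss (Darcy-Weisbach):
  hf = 0.0257 * (440/0.4320) * (2.431^2 / (2*9.81))
  hf = 7.88448 m
Step 3 — total head: H = 22 + 7.88448 = 29.8845 m
Step 4 — hydraulic power (P = rho*g*Q*H):
  P = 1000 * 9.81 * 0.356322 * 29.8845 = 104500 W
Therefore the hydraulic power required at the pump = 104500 W.


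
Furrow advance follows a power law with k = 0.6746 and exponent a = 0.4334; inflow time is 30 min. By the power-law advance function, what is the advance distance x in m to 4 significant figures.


Approach: apply the power-law advance function, x = k*t^a.
x = 0.6746 * 30^0.4334 = 2.946 m
Therefore the advance distance x = 2.946 m.


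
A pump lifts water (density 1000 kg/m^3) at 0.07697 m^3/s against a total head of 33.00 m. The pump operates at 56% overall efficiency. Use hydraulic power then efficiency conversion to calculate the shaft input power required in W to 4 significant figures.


Approach: apply hydraulic power then efficiency conversion, P = rho*g*Q*H; P_in = P/eta.
Step 1 — hydraulic power (P = rho*g*Q*H):
  P = 1000 * 9.81 * 0.07697 * 33.00 = 24917.5 W
Step 2 — input power: P_in = P/eta = 24917.5 / 0.56 = 44500 W
Therefore the shaft input power required = 44500 W.


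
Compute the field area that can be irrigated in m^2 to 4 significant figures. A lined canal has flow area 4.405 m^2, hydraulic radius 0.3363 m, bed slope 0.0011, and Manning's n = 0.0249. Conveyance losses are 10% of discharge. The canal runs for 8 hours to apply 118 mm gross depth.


Approach: apply Manning's equation with a conveyance and depth budget, Q = (1/n)*A*R^(2/3)*S^(1/2); Q_field = Q*(1-loss); Area = Q_field*t/(d/1000).
Step 1 — canal discharge (Manning's equation):
  Q = (1/0.0249) * 4.405 * 0.3363^(2/3) * 0.0011^(1/2) = 2.83745 m^3/s
Step 2 — delivered flow: Q_field = 2.83745*(1 - 10/100) = 2.55370 m^3/s
Step 3 — volume delivered: V = 2.55370 * 8*3600 = 73546.6 m^3
Step 4 — area served: A = V / (depth/1000) = 73546.6 / 0.118 = 623300 m^2
Therefore the field area that can be irrigated = 623300 m^2.


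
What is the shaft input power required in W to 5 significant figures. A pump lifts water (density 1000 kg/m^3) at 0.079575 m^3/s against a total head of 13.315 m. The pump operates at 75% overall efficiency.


Approach: apply hydraulic power then efficiency conversion, P = rho*g*Q*H; P_in = P/eta.
Step 1 — hydraulic power (P = rho*g*Q*H):
  P = 1000 * 9.81 * 0.079575 * 13.315 = 10394.10 W
Step 2 — input power: P_in = P/eta = 10394.10 / 0.75 = 13859 W
Therefore the shaft input power required = 13859 W.


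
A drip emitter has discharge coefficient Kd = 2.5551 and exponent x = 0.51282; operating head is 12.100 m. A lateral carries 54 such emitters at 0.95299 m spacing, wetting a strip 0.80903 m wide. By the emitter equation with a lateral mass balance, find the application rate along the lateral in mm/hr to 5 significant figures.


Approach: apply the emitter equation with a lateral mass balance, q = Kd*h^x; Q = n*q; rate = Q/(n*spacing*width).
Step 1 — single emitter flow (q = Kd*h^x):
  q = 2.5551 * 12.100^0.51282 = 9.176602 L/hr
Step 2 — total lateral flow: Q = 54 * 9.176602 = 495.5365 L/hr
Step 3 — wetted area: A = 54 * 0.95299 * 0.80903 = 41.63386 m^2
Step 4 — application rate: Q/A = 495.5365/41.63386 = 11.902 mm/hr
Therefore the application rate along the lateral = 11.902 mm/hr.


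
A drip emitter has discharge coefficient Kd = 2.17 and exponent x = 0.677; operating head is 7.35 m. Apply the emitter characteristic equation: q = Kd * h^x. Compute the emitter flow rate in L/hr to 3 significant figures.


q = 2.17 * 7.35^0.677 = 8.37 L/hr
Therefore the emitter flow rate = 8.37 L/hr.


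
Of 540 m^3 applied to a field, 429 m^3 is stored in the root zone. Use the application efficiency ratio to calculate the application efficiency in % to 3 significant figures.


Approach: apply the application efficiency ratio, Ea = (stored/applied)*100.
Ea = (429/540)*100 = 79.4 %
Therefore the application efficiency = 79.4 %.


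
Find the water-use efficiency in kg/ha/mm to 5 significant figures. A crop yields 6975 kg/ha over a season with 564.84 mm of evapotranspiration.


Approach: apply the water-use efficiency ratio, WUE = yield/ET.
WUE = 6975 / 564.84 = 12.349 kg/ha/mm
Therefore the water-use efficiency = 12.349 kg/ha/mm.


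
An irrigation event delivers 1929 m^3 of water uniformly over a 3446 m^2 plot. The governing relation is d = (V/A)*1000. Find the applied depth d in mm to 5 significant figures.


d = (1929 / 3446) * 1000 = 559.78 mm
Therefore the applied depth d = 559.78 mm.


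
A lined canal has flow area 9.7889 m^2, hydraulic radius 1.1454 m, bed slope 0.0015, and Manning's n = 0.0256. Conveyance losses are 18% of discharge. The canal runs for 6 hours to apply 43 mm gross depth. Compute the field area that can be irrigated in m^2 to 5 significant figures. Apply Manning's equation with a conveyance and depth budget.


Approach: apply Manning's equation with a conveyance and depth budget, Q = (1/n)*A*R^(2/3)*S^(1/2); Q_field = Q*(1-loss); Area = Q_field*t/(d/1000).
Step 1 — canal discharge (Manning's equation):
  Q = (1/0.0256) * 9.7889 * 1.1454^(2/3) * 0.0015^(1/2) = 16.21229 m^3/s
Step 2 — delivered flow: Q_field = 16.21229*(1 - 18/100) = 13.29408 m^3/s
Step 3 — volume delivered: V = 13.29408 * 6*3600 = 287152.1 m^3
Step 4 — area served: A = V / (depth/1000) = 287152.1 / 0.043 = 6678000 m^2
Therefore the field area that can be irrigated = 6678000 m^2.


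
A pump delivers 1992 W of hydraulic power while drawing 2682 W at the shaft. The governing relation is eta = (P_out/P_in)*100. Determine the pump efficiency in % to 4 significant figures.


eta = (1992 / 2682) * 100 = 74.27 %
Therefore the pump efficiency = 74.27 %.


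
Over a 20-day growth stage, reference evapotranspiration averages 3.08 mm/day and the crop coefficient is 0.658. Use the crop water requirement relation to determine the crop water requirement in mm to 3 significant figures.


Approach: apply the crop water requirement relation, CWR = ET0 * Kc * days.
CWR = 3.08 * 0.658 * 20 = 40.5 mm
Therefore the crop water requirement = 40.5 mm.


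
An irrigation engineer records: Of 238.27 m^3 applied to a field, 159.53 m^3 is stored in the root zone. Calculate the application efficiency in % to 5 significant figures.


Approach: apply the application efficiency ratio, Ea = (stored/applied)*100.
Ea = (159.53/238.27)*100 = 66.953 %
Therefore the application efficiency = 66.953 %.


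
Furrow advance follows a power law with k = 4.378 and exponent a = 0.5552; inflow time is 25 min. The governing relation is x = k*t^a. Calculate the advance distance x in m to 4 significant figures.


x = 4.378 * 25^0.5552 = 26.15 m
Therefore the advance distance x = 26.15 m.


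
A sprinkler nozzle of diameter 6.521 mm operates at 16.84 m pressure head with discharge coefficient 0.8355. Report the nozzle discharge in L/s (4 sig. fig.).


Approach: apply the orifice equation, Q = Cd*A*sqrt(2*g*h), A = pi*(d/2)^2.
A = pi*(6.521e-3/2)^2 = 3.33978e-05 m^2
Q = 0.8355 * 3.33978e-05 * sqrt(2*9.81*16.84) * 1000 = 0.5072 L/s
Therefore the nozzle discharge = 0.5072 L/s.


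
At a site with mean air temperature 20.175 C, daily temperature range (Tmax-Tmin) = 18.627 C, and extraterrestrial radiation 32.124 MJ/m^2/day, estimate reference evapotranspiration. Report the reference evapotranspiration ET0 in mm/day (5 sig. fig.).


Approach: apply the Hargreaves-Samani method, ET0 = 0.0023*(Tmean+17.8)*sqrt(Tmax-Tmin)*0.408*Ra.
ET0 = 0.0023*(20.175+17.8)*sqrt(18.627)*0.408*32.124 = 4.9407 mm/day
Therefore the reference evapotranspiration ET0 = 4.9407 mm/day.


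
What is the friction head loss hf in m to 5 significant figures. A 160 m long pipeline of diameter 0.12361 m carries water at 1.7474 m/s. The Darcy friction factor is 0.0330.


Approach: apply the Darcy-Weisbach equation, hf = f*(L/D)*(v^2/(2g)).
hf = 0.0330 * (160/0.12361) * (1.7474^2 / (2*9.81))
hf = 6.6476 m
Therefore the friction head loss hf = 6.6476 m.


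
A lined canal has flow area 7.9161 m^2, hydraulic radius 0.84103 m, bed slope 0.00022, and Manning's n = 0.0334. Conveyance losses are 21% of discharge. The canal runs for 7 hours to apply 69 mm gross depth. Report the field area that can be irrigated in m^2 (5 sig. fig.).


Approach: apply Manning's equation with a conveyance and depth budget, Q = (1/n)*A*R^(2/3)*S^(1/2); Q_field = Q*(1-loss); Area = Q_field*t/(d/1000).
Step 1 — canal discharge (Manning's equation):
  Q = (1/0.0334) * 7.9161 * 0.84103^(2/3) * 0.00022^(1/2) = 3.132207 m^3/s
Step 2 — delivered flow: Q_field = 3.132207*(1 - 21/100) = 2.474444 m^3/s
Step 3 — volume delivered: V = 2.474444 * 7*3600 = 62355.98 m^3
Step 4 — area served: A = V / (depth/1000) = 62355.98 / 0.069 = 903710 m^2
Therefore the field area that can be irrigated = 903710 m^2.


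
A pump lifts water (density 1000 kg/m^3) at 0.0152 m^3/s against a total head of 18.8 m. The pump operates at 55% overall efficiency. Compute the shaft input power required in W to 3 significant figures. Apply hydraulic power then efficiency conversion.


Approach: apply hydraulic power then efficiency conversion, P = rho*g*Q*H; P_in = P/eta.
Step 1 — hydraulic power (P = rho*g*Q*H):
  P = 1000 * 9.81 * 0.0152 * 18.8 = 2803.3 W
Step 2 — input power: P_in = P/eta = 2803.3 / 0.55 = 5100 W
Therefore the shaft input power required = 5100 W.


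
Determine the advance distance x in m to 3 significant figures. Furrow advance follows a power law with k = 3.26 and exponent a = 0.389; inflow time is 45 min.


Approach: apply the power-law advance function, x = k*t^a.
x = 3.26 * 45^0.389 = 14.3 m
Therefore the advance distance x = 14.3 m.


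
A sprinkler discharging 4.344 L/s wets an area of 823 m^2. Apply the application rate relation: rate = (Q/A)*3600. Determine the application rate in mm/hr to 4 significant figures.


rate = (4.344 / 823) * 3600 = 19.00 mm/hr
Therefore the application rate = 19.00 mm/hr.


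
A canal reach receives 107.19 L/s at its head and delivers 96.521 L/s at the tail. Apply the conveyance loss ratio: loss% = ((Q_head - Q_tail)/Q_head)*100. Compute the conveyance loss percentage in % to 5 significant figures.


loss = ((107.19 - 96.521)/107.19)*100 = 9.9534 %
Therefore the conveyance loss percentage = 9.9534 %.


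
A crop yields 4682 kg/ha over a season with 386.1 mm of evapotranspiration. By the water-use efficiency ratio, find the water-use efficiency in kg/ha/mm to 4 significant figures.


Approach: apply the water-use efficiency ratio, WUE = yield/ET.
WUE = 4682 / 386.1 = 12.13 kg/ha/mm
Therefore the water-use efficiency = 12.13 kg/ha/mm.


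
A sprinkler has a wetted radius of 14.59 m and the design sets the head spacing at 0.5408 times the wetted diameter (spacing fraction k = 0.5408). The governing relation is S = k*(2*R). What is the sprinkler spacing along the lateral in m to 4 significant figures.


S = 0.5408 * (2 * 14.59) = 15.78 m
Therefore the sprinkler spacing along the lateral = 15.78 m.


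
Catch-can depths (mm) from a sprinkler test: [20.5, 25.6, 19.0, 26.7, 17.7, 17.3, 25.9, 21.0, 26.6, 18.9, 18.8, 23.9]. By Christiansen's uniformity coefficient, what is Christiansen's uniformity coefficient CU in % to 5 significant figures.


Approach: apply Christiansen's uniformity coefficient, CU = (1 - mean_abs_deviation/mean)*100.
mean = 21.82500 mm
mean |d_i - mean| = 3.262500 mm
CU = (1 - 3.262500/21.82500)*100 = 85.052 %
Therefore Christiansen's uniformity coefficient CU = 85.052 %.


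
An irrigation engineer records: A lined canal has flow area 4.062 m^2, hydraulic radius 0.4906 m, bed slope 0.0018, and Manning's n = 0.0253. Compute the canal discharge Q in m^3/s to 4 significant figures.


Approach: apply Manning's equation, Q = (1/n)*A*R^(2/3)*S^(1/2).
Q = (1/0.0253) * 4.062 * 0.4906^(2/3) * 0.0018^(1/2) = 4.237 m^3/s
Therefore the canal discharge Q = 4.237 m^3/s.


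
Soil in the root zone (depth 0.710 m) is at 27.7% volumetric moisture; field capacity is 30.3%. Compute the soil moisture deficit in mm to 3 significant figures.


Approach: apply the soil moisture deficit relation, SMD = (FC - theta)/100 * depth * 1000.
SMD = (30.3 - 27.7)/100 * 0.710 * 1000 = 18.5 mm
Therefore the soil moisture deficit = 18.5 mm.


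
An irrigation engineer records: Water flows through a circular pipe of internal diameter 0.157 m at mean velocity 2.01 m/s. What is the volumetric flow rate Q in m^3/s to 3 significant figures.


Approach: apply the continuity equation for pipe flow, Q = A * v with A = pi*(D/2)^2.
A = pi*(0.157/2)^2 = 0.019359 m^2
Q = 0.019359 * 2.01 = 0.0389 m^3/s
Therefore the volumetric flow rate Q = 0.0389 m^3/s.


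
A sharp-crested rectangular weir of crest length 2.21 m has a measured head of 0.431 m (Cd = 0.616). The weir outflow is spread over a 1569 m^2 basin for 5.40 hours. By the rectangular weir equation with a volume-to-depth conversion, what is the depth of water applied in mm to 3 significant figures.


Approach: apply the rectangular weir equation with a volume-to-depth conversion, Q = (2/3)*Cd*L*sqrt(2g)*H^1.5; d = Q*t/A * 1000.
Step 1 — weir discharge:
  Q = (2/3)*0.616*2.21*sqrt(2*9.81)*0.431^1.5 = 1.1375 m^3/s
Step 2 — volume: V = 1.1375 * 5.40*3600 = 22113 m^3
Step 3 — depth: d = V/A * 1000 = 22113/1569 * 1000 = 14100 mm
Therefore the depth of water applied = 14100 mm.


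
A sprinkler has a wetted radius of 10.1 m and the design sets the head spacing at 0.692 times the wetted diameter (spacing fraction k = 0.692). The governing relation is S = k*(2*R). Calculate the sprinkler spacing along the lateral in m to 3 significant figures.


S = 0.692 * (2 * 10.1) = 14.0 m
Therefore the sprinkler spacing along the lateral = 14.0 m.


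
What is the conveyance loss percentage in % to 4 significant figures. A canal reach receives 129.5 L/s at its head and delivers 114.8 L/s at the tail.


Approach: apply the conveyance loss ratio, loss% = ((Q_head - Q_tail)/Q_head)*100.
loss = ((129.5 - 114.8)/129.5)*100 = 11.35 %
Therefore the conveyance loss percentage = 11.35 %.


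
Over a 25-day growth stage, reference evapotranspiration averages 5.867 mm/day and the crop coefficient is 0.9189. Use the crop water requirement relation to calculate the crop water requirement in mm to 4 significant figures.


Approach: apply the crop water requirement relation, CWR = ET0 * Kc * days.
CWR = 5.867 * 0.9189 * 25 = 134.8 mm
Therefore the crop water requirement = 134.8 mm.


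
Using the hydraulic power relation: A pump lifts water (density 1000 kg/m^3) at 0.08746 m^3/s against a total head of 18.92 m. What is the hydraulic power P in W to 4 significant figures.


Approach: apply the hydraulic power relation, P = rho*g*Q*H.
P = 1000 * 9.81 * 0.08746 * 18.92 = 16230 W
Therefore the hydraulic power P = 16230 W.


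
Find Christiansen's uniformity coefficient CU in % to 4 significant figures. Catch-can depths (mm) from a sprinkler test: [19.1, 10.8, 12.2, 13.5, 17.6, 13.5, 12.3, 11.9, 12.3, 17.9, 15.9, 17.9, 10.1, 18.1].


Approach: apply Christiansen's uniformity coefficient, CU = (1 - mean_abs_deviation/mean)*100.
mean = 14.5071 mm
mean |d_i - mean| = 2.77959 mm
CU = (1 - 2.77959/14.5071)*100 = 80.84 %
Therefore Christiansen's uniformity coefficient CU = 80.84 %.


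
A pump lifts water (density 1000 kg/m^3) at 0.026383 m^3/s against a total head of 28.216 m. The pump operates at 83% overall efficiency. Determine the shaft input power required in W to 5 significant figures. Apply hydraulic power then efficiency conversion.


Approach: apply hydraulic power then efficiency conversion, P = rho*g*Q*H; P_in = P/eta.
Step 1 — hydraulic power (P = rho*g*Q*H):
  P = 1000 * 9.81 * 0.026383 * 28.216 = 7302.787 W
Step 2 — input power: P_in = P/eta = 7302.787 / 0.83 = 8798.5 W
Therefore the shaft input power required = 8798.5 W.


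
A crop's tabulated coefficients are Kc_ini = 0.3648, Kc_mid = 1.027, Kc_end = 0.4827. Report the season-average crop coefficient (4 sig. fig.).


Approach: apply a simple seasonal average, Kc_avg = (Kc_ini + Kc_mid + Kc_end)/3.
Kc_avg = (0.3648 + 1.027 + 0.4827)/3 = 0.6248
Therefore the season-average crop coefficient = 0.6248.


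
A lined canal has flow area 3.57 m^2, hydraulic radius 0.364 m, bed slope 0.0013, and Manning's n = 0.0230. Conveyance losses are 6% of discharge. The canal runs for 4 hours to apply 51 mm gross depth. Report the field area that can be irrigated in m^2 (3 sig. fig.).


Approach: apply Manning's equation with a conveyance and depth budget, Q = (1/n)*A*R^(2/3)*S^(1/2); Q_field = Q*(1-loss); Area = Q_field*t/(d/1000).
Step 1 — canal discharge (Manning's equation):
  Q = (1/0.0230) * 3.57 * 0.364^(2/3) * 0.0013^(1/2) = 2.8531 m^3/s
Step 2 — delivered flow: Q_field = 2.8531*(1 - 6/100) = 2.6819 m^3/s
Step 3 — volume delivered: V = 2.6819 * 4*3600 = 38619 m^3
Step 4 — area served: A = V / (depth/1000) = 38619 / 0.051 = 757000 m^2
Therefore the field area that can be irrigated = 757000 m^2.


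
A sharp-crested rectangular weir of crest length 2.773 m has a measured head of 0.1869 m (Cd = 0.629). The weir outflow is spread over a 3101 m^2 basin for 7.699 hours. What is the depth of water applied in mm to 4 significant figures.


Approach: apply the rectangular weir equation with a volume-to-depth conversion, Q = (2/3)*Cd*L*sqrt(2g)*H^1.5; d = Q*t/A * 1000.
Step 1 — weir discharge:
  Q = (2/3)*0.629*2.773*sqrt(2*9.81)*0.1869^1.5 = 0.416172 m^3/s
Step 2 — volume: V = 0.416172 * 7.699*3600 = 11534.8 m^3
Step 3 — depth: d = V/A * 1000 = 11534.8/3101 * 1000 = 3720 mm
Therefore the depth of water applied = 3720 mm.


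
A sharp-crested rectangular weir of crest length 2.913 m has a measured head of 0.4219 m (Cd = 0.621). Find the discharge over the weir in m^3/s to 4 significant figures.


Approach: apply the rectangular weir equation, Q = (2/3)*Cd*L*sqrt(2g)*H^1.5.
Q = (2/3)*0.621*2.913*sqrt(2*9.81)*0.4219^1.5 = 1.464 m^3/s
Therefore the discharge over the weir = 1.464 m^3/s.


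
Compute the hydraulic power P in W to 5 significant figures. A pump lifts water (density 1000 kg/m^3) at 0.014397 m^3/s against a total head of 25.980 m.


Approach: apply the hydraulic power relation, P = rho*g*Q*H.
P = 1000 * 9.81 * 0.014397 * 25.980 = 3669.3 W
Therefore the hydraulic power P = 3669.3 W.


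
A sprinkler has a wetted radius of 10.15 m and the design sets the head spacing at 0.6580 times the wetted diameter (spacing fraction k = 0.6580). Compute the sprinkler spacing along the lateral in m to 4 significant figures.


Approach: apply the sprinkler spacing rule (spacing as a fraction of wetted diameter), S = k*(2*R).
S = 0.6580 * (2 * 10.15) = 13.36 m
Therefore the sprinkler spacing along the lateral = 13.36 m.


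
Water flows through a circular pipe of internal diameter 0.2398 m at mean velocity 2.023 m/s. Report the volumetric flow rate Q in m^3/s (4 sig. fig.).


Approach: apply the continuity equation for pipe flow, Q = A * v with A = pi*(D/2)^2.
A = pi*(0.2398/2)^2 = 0.0451636 m^2
Q = 0.0451636 * 2.023 = 0.09137 m^3/s
Therefore the volumetric flow rate Q = 0.09137 m^3/s.


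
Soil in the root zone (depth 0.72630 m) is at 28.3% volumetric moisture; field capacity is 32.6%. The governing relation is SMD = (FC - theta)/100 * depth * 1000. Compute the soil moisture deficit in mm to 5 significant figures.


SMD = (32.6 - 28.3)/100 * 0.72630 * 1000 = 31.231 mm
Therefore the soil moisture deficit = 31.231 mm.


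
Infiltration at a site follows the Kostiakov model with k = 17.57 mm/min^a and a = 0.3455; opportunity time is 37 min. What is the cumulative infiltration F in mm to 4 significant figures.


Approach: apply the Kostiakov infiltration equation, F = k*t^a.
F = 17.57 * 37^0.3455 = 61.18 mm
Therefore the cumulative infiltration F = 61.18 mm.


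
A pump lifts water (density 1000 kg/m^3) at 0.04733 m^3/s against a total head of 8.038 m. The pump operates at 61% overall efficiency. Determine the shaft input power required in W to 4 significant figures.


Approach: apply hydraulic power then efficiency conversion, P = rho*g*Q*H; P_in = P/eta.
Step 1 — hydraulic power (P = rho*g*Q*H):
  P = 1000 * 9.81 * 0.04733 * 8.038 = 3732.10 W
Step 2 — input power: P_in = P/eta = 3732.10 / 0.61 = 6118 W
Therefore the shaft input power required = 6118 W.


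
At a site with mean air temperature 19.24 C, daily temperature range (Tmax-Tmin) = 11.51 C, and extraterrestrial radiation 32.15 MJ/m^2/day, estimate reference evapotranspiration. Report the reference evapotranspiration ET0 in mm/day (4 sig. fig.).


Approach: apply the Hargreaves-Samani method, ET0 = 0.0023*(Tmean+17.8)*sqrt(Tmax-Tmin)*0.408*Ra.
ET0 = 0.0023*(19.24+17.8)*sqrt(11.51)*0.408*32.15 = 3.791 mm/day
Therefore the reference evapotranspiration ET0 = 3.791 mm/day.


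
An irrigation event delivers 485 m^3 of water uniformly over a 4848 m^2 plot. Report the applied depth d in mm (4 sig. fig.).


Approach: apply depth from volume over area, d = (V/A)*1000.
d = (485 / 4848) * 1000 = 100.0 mm
Therefore the applied depth d = 100.0 mm.


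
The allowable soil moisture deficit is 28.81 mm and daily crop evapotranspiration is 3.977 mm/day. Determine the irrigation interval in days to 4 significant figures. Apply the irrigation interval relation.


Approach: apply the irrigation interval relation, interval = SMD / ETc.
interval = 28.81 / 3.977 = 7.244 days
Therefore the irrigation interval = 7.244 days.


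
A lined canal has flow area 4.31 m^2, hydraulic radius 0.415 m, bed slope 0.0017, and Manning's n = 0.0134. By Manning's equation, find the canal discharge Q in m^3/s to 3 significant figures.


Approach: apply Manning's equation, Q = (1/n)*A*R^(2/3)*S^(1/2).
Q = (1/0.0134) * 4.31 * 0.415^(2/3) * 0.0017^(1/2) = 7.38 m^3/s
Therefore the canal discharge Q = 7.38 m^3/s.


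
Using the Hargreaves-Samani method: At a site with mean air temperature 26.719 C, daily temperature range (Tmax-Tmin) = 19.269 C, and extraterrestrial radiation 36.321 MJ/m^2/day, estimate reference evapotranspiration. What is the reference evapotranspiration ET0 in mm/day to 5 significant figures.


Approach: apply the Hargreaves-Samani method, ET0 = 0.0023*(Tmean+17.8)*sqrt(Tmax-Tmin)*0.408*Ra.
ET0 = 0.0023*(26.719+17.8)*sqrt(19.269)*0.408*36.321 = 6.6607 mm/day
Therefore the reference evapotranspiration ET0 = 6.6607 mm/day.


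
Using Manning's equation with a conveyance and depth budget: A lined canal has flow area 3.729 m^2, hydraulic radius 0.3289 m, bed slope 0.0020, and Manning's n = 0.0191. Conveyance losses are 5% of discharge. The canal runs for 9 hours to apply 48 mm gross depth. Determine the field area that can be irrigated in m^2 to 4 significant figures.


Approach: apply Manning's equation with a conveyance and depth budget, Q = (1/n)*A*R^(2/3)*S^(1/2); Q_field = Q*(1-loss); Area = Q_field*t/(d/1000).
Step 1 — canal discharge (Manning's equation):
  Q = (1/0.0191) * 3.729 * 0.3289^(2/3) * 0.0020^(1/2) = 4.16022 m^3/s
Step 2 — delivered flow: Q_field = 4.16022*(1 - 5/100) = 3.95221 m^3/s
Step 3 — volume delivered: V = 3.95221 * 9*3600 = 128052 m^3
Step 4 — area served: A = V / (depth/1000) = 128052 / 0.048 = 2668000 m^2
Therefore the field area that can be irrigated = 2668000 m^2.


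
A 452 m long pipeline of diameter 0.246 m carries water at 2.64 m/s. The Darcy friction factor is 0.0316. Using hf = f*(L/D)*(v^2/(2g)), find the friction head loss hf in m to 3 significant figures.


hf = 0.0316 * (452/0.246) * (2.64^2 / (2*9.81))
hf = 20.6 m
Therefore the friction head loss hf = 20.6 m.


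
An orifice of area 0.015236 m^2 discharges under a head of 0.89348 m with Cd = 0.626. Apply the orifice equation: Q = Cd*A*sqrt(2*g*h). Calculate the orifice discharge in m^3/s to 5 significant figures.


Q = 0.626 * 0.015236 * sqrt(2*9.81*0.89348) = 0.039933 m^3/s
Therefore the orifice discharge = 0.039933 m^3/s.


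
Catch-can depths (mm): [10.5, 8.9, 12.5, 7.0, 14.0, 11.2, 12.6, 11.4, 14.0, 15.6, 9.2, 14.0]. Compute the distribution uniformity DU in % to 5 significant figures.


Approach: apply the low-quarter distribution uniformity, DU = (mean of lowest quarter of readings / overall mean)*100.
sorted lowest 3 of 12: [7.0, 8.9, 9.2] -> mean = 8.366667 mm
overall mean = 11.74167 mm
DU = (8.366667/11.74167)*100 = 71.256 %
Therefore the distribution uniformity DU = 71.256 %.


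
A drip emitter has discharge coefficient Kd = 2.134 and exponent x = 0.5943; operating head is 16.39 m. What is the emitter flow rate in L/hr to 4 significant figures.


Approach: apply the emitter characteristic equation, q = Kd * h^x.
q = 2.134 * 16.39^0.5943 = 11.25 L/hr
Therefore the emitter flow rate = 11.25 L/hr.


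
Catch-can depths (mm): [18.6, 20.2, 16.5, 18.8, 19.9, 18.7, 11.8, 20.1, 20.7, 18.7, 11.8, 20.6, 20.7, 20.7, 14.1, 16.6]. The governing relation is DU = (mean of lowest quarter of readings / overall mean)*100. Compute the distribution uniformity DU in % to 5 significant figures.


sorted lowest 4 of 16: [11.8, 11.8, 14.1, 16.5] -> mean = 13.55000 mm
overall mean = 18.03125 mm
DU = (13.55000/18.03125)*100 = 75.147 %
Therefore the distribution uniformity DU = 75.147 %.


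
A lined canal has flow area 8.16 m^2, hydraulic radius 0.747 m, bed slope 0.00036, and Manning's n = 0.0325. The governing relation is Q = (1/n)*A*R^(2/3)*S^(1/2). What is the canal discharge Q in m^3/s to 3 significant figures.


Q = (1/0.0325) * 8.16 * 0.747^(2/3) * 0.00036^(1/2) = 3.92 m^3/s
Therefore the canal discharge Q = 3.92 m^3/s.


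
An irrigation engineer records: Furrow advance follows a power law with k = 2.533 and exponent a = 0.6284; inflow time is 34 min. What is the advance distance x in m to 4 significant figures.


Approach: apply the power-law advance function, x = k*t^a.
x = 2.533 * 34^0.6284 = 23.23 m
Therefore the advance distance x = 23.23 m.


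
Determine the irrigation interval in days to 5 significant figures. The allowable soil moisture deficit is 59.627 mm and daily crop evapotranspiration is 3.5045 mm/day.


Approach: apply the irrigation interval relation, interval = SMD / ETc.
interval = 59.627 / 3.5045 = 17.014 days
Therefore the irrigation interval = 17.014 days.


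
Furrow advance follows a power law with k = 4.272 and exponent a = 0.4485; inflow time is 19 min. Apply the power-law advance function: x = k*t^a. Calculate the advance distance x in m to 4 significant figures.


x = 4.272 * 19^0.4485 = 16.00 m
Therefore the advance distance x = 16.00 m.


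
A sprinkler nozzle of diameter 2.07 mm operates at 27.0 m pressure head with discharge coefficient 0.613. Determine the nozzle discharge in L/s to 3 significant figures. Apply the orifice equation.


Approach: apply the orifice equation, Q = Cd*A*sqrt(2*g*h), A = pi*(d/2)^2.
A = pi*(2.07e-3/2)^2 = 3.3654e-06 m^2
Q = 0.613 * 3.3654e-06 * sqrt(2*9.81*27.0) * 1000 = 0.0475 L/s
Therefore the nozzle discharge = 0.0475 L/s.


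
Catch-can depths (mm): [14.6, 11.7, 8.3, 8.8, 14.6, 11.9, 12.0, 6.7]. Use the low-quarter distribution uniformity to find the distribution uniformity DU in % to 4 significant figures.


Approach: apply the low-quarter distribution uniformity, DU = (mean of lowest quarter of readings / overall mean)*100.
sorted lowest 2 of 8: [6.7, 8.3] -> mean = 7.50000 mm
overall mean = 11.0750 mm
DU = (7.50000/11.0750)*100 = 67.72 %
Therefore the distribution uniformity DU = 67.72 %.
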